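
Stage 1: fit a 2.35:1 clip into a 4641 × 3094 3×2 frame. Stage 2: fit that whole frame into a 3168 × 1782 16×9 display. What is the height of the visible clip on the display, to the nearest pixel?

First fit — 2.35:1 into 4641×3094 spans the width: 4641.00 × 1974.89.
Second fit — the 3×2 canvas into 3168×1782 spans the height: 2673.00 × 1782.00 (×0.5760 from 4641×3094).
So the clip's height is 1974.89 × 0.5760 ≈ 1137.45.

1137 px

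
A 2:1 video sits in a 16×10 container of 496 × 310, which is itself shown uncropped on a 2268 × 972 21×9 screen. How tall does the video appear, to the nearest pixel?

First fit — 2:1 into 496×310 spans the width: 496.00 × 248.00.
The 16×10 canvas is height-limited in 2268×972, giving 1555.20 × 972.00; scale factor 3.1355.
Applying the same ×3.1355: 248.00 → 777.60.

778 px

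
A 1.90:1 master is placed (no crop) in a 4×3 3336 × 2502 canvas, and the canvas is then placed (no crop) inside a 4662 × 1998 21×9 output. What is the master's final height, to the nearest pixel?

1402 px

Inside the 3336×2502 canvas the master is width-limited at 3336.00 × 1755.79.
Second fit — the 4×3 canvas into 4662×1998 spans the height: 2664.00 × 1998.00 (×0.7986 from 3336×2502).
So the master's height is 1755.79 × 0.7986 ≈ 1402.11.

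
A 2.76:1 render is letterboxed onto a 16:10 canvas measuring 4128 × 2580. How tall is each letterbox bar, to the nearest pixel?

542 px

2.76:1 (2.760) > 16:10 (1.600), so the render fills the width.
Content height = 4128 / 2.760 ≈ 1495.65 px.
2580 − 1495.65 = 1084.35 px of bars (542.17 each).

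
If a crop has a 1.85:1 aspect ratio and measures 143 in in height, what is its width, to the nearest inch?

At 1.85:1, 143 × 1.850 ≈ 264.55.

265 in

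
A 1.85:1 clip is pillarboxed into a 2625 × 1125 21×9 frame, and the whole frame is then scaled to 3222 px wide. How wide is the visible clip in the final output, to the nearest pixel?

In the 2625×1125 frame the clip fills the height: width = 1125 × 1.850 ≈ 2081.25 px.
The frame scales by 3222/2625 = 1.2274; 2081.25 × 1.2274 ≈ 2554.59 px.

2555 px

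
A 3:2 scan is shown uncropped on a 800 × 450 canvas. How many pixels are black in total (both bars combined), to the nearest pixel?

Since 1.500 < 1.778, the scan is height-limited.
That makes the image 675.0000 px wide (450 × 3/2).
Leftover width: 800 − 675.0000 = 125.0000 px.
That's 125.0000 × 450 ≈ 56250 black pixels.

56250 pixels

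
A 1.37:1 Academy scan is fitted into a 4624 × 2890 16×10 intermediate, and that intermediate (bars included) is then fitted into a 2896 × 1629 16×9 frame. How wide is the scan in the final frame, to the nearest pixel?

1.37:1 Academy in 4624×2890: fills the height, so the scan is 3959.30 × 2890.00.
Second fit — the 16×10 canvas into 2896×1629 spans the height: 2606.40 × 1629.00 (×0.5637 from 4624×2890).
The scan scales with it: width 3959.30 × 0.5637 ≈ 2231.73.

2232 px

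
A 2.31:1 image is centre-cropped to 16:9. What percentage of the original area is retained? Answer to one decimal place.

Going from 2.31:1 to 16:9 means cutting width while keeping height.
Fraction kept = (1.778)/(2.310) ≈ 76.96%.

77.0%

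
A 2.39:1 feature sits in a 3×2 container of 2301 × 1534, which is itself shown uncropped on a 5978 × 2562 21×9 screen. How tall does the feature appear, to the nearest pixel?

1608 px

First fit — 2.39:1 into 2301×1534 spans the width: 2301.00 × 962.76.
3×2 in 5978×2562: fills the height, so the intermediate becomes 3843.00 × 2562.00 — a scale of ×1.6701.
So the feature's height is 962.76 × 1.6701 ≈ 1607.95.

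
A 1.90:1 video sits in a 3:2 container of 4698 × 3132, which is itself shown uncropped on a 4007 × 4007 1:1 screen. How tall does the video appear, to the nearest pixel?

First fit — 1.90:1 into 4698×3132 spans the width: 4698.00 × 2472.63.
3:2 in 4007×4007: fills the width, so the intermediate becomes 4007.00 × 2671.33 — a scale of ×0.8529.
Applying the same ×0.8529: 2472.63 → 2108.95.

2109 px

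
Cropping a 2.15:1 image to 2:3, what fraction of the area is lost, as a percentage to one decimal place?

69.0%

The height stays; only width is cut (since 2:3 is narrower than 2.15:1).
Area ratio = (0.667)/(2.150) = 31.01%; the remaining 68.99% is cropped out.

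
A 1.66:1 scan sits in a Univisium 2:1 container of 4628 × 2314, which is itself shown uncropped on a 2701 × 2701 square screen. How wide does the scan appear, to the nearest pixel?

Inside the 4628×2314 canvas the scan is height-limited at 3841.24 × 2314.00.
Second fit — the Univisium 2:1 canvas into 2701×2701 spans the width: 2701.00 × 1350.50 (×0.5836 from 4628×2314).
Applying the same ×0.5836: 3841.24 → 2241.83.

2242 px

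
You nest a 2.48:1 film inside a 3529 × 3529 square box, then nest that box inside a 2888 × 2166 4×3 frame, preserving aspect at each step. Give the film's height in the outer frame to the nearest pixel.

873 px

First fit — 2.48:1 into 3529×3529 spans the width: 3529.00 × 1422.98.
square in 2888×2166: fills the height, so the intermediate becomes 2166.00 × 2166.00 — a scale of ×0.6138.
So the film's height is 1422.98 × 0.6138 ≈ 873.39.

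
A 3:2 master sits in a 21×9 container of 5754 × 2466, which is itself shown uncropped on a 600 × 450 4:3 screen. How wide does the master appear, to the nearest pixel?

386 px

Inside the 5754×2466 canvas the master is height-limited at 3699.00 × 2466.00.
The 21×9 canvas is width-limited in 600×450, giving 600.00 × 257.14; scale factor 0.1043.
So the master's width is 3699.00 × 0.1043 ≈ 385.71.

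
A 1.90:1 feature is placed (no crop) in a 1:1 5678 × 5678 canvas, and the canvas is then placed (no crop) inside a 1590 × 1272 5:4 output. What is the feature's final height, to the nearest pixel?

669 px

First fit — 1.90:1 into 5678×5678 spans the width: 5678.00 × 2988.42.
1:1 in 1590×1272: fills the height, so the intermediate becomes 1272.00 × 1272.00 — a scale of ×0.2240.
Applying the same ×0.2240: 2988.42 → 669.47.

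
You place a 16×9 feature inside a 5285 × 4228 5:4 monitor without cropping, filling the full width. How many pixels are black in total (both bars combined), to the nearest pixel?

6633666 pixels

That makes the image 2972.8125 px tall (5285 × 9/16).
4228 − 2972.8125 = 1255.1875 px of bars.
Across the 5285-px span: 1255.1875 × 5285 ≈ 6633666 px.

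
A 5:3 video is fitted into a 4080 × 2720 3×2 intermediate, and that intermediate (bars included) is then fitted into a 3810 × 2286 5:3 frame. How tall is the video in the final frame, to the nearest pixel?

First fit — 5:3 into 4080×2720 spans the width: 4080.00 × 2448.00.
Second fit — the 3×2 canvas into 3810×2286 spans the height: 3429.00 × 2286.00 (×0.8404 from 4080×2720).
The video scales with it: height 2448.00 × 0.8404 ≈ 2057.40.

2057 px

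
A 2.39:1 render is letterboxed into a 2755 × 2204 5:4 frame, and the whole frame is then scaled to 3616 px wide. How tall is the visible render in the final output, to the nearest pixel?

1513 px

In the 2755×2204 frame the render fills the width: height = 2755 / 2.390 ≈ 1152.72 px.
The frame scales by 3616/2755 = 1.3125; 1152.72 × 1.3125 ≈ 1512.97 px.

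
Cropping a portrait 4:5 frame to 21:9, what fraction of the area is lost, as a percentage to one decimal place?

65.7%

21:9 is wider than portrait 4:5, so the crop keeps the full width and trims the height.
Area ratio = (0.800)/(2.333) = 34.29%; the remaining 65.71% is cropped out.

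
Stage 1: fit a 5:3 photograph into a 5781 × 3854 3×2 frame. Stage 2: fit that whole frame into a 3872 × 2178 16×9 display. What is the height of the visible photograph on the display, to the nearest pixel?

1960 px

Inside the 5781×3854 canvas the photograph is width-limited at 5781.00 × 3468.60.
3×2 in 3872×2178: fills the height, so the intermediate becomes 3267.00 × 2178.00 — a scale of ×0.5651.
So the photograph's height is 3468.60 × 0.5651 ≈ 1960.20.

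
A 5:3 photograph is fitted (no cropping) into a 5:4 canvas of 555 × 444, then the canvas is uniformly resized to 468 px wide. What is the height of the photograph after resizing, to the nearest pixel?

At 555×444 the photograph is width-limited, so height = 555 × 3/5 ≈ 333.00 px.
Resizing to 468 px wide multiplies everything by 0.8432: 333.00 → 280.80 px.

281 px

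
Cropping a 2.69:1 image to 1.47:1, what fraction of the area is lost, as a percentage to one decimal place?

45.4%

The height stays; only width is cut (since 1.47:1 is narrower than 2.69:1).
Area ratio = (1.470)/(2.690) = 54.65%; the remaining 45.35% is cropped out.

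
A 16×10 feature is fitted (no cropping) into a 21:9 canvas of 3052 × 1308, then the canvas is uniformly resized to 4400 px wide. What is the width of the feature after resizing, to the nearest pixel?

In the 3052×1308 frame the feature fills the height: width = 1308 × 16/10 ≈ 2092.80 px.
Scaling 3052 → 4400 is ×1.4417, so the width becomes 2092.80 × 1.4417 ≈ 3017.14 px.

3017 px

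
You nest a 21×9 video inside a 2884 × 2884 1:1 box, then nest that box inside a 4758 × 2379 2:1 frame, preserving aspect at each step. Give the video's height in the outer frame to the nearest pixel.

1020 px

First fit — 21×9 into 2884×2884 spans the width: 2884.00 × 1236.00.
1:1 in 4758×2379: fills the height, so the intermediate becomes 2379.00 × 2379.00 — a scale of ×0.8249.
Applying the same ×0.8249: 1236.00 → 1019.57.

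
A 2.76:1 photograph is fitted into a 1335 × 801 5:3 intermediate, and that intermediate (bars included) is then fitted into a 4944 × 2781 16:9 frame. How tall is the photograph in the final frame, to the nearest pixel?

First fit — 2.76:1 into 1335×801 spans the width: 1335.00 × 483.70.
The 5:3 canvas is height-limited in 4944×2781, giving 4635.00 × 2781.00; scale factor 3.4719.
The photograph scales with it: height 483.70 × 3.4719 ≈ 1679.35.

1679 px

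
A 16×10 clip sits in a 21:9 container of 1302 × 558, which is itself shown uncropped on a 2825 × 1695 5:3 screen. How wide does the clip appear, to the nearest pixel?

1937 px

Inside the 1302×558 canvas the clip is height-limited at 892.80 × 558.00.
The 21:9 canvas is width-limited in 2825×1695, giving 2825.00 × 1210.71; scale factor 2.1697.
Applying the same ×2.1697: 892.80 → 1937.14.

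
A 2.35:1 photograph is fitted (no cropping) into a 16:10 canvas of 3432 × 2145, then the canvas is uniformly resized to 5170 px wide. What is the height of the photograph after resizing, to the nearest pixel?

2200 px

In the 3432×2145 frame the photograph fills the width: height = 3432 / 2.350 ≈ 1460.43 px.
The frame scales by 5170/3432 = 1.5064; 1460.43 × 1.5064 ≈ 2200.00 px.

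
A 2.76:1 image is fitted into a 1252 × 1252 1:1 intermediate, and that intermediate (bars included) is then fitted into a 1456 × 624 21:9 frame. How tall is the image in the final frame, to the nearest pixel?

226 px

Inside the 1252×1252 canvas the image is width-limited at 1252.00 × 453.62.
1:1 in 1456×624: fills the height, so the intermediate becomes 624.00 × 624.00 — a scale of ×0.4984.
The image scales with it: height 453.62 × 0.4984 ≈ 226.09.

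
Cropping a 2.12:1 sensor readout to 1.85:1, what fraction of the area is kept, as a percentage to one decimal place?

87.3%

Going from 2.12:1 to 1.85:1 means cutting width while keeping height.
Fraction kept = (1.850)/(2.120) ≈ 87.26%.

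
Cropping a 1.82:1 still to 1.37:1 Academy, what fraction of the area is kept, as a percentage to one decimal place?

75.3%

The height stays; only width is cut (since 1.37:1 Academy is narrower than 1.82:1).
(1.370)/(1.820) ≈ 0.753 of the area survives.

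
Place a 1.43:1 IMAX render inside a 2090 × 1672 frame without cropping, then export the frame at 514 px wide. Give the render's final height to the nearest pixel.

359 px

In the 2090×1672 frame the render fills the width: height = 2090 / 1.430 ≈ 1461.54 px.
Scaling 2090 → 514 is ×0.2459, so the height becomes 1461.54 × 0.2459 ≈ 359.44 px.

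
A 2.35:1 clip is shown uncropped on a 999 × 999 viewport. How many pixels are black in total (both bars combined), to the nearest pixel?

2.35:1 (2.350) > square (1.000), so the clip fills the width.
Content height = 999 / 2.350 ≈ 425.1064 px.
Leftover height: 999 − 425.1064 = 573.8936 px.
That's 573.8936 × 999 ≈ 573320 black pixels.

573320 pixels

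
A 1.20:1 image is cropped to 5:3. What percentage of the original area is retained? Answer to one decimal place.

72.0%

The width stays; only height is cut (since 5:3 is wider than 1.20:1).
Fraction kept = (1.200)/(1.667) ≈ 72.00%.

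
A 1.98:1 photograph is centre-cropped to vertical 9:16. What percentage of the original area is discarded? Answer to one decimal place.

vertical 9:16 is narrower than 1.98:1, so the crop keeps the full height and trims the width.
Area ratio = (0.562)/(1.980) = 28.41%; the remaining 71.59% is cropped out.

71.6%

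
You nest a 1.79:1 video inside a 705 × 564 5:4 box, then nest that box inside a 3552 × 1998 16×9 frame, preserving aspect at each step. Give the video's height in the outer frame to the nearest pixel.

1395 px

Inside the 705×564 canvas the video is width-limited at 705.00 × 393.85.
5:4 in 3552×1998: fills the height, so the intermediate becomes 2497.50 × 1998.00 — a scale of ×3.5426.
The video scales with it: height 393.85 × 3.5426 ≈ 1395.25.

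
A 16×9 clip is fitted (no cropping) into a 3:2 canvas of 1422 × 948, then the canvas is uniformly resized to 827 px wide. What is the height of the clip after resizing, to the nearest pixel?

465 px

In the 1422×948 frame the clip fills the width: height = 1422 × 9/16 ≈ 799.88 px.
Scaling 1422 → 827 is ×0.5816, so the height becomes 799.88 × 0.5816 ≈ 465.19 px.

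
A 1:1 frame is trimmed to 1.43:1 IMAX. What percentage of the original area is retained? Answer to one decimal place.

1.43:1 IMAX is wider than 1:1, so the crop keeps the full width and trims the height.
Area ratio = (1.000)/(1.430) = 69.93% retained.

69.9%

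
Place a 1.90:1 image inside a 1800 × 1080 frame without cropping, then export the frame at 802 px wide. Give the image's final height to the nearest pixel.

Fitted into 1800×1080, the image spans the width; its height is 1800 / 1.900 ≈ 947.37 px.
Resizing to 802 px wide multiplies everything by 0.4456: 947.37 → 422.11 px.

422 px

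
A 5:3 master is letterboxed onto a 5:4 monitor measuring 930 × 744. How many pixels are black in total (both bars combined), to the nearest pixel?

172980 pixels

Since 1.667 > 1.250, the master is width-limited.
That makes the image 558.0000 px tall (930 × 3/5).
Black = 744 − 558.0000 = 186.0000 px.
Bar area = 186.0000 × 930 ≈ 172980 px.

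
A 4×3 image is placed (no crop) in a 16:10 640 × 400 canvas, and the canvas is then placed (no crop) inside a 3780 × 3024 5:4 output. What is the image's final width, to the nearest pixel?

First fit — 4×3 into 640×400 spans the height: 533.33 × 400.00.
Second fit — the 16:10 canvas into 3780×3024 spans the width: 3780.00 × 2362.50 (×5.9062 from 640×400).
Applying the same ×5.9062: 533.33 → 3150.00.

3150 px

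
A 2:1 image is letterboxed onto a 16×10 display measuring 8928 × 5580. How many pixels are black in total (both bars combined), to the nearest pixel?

2:1 is wider than 16×10, so it spans the full width.
That makes the image 4464.0000 px tall (8928 × 1/2).
5580 − 4464.0000 = 1116.0000 px of bars.
That's 1116.0000 × 8928 ≈ 9963648 black pixels.

9963648 pixels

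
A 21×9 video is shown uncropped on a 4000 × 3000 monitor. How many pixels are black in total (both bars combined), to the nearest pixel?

5142857 pixels

21×9 is wider than 4:3, so it spans the full width.
Content height = 4000 × 9/21 ≈ 1714.2857 px.
Leftover height: 3000 − 1714.2857 = 1285.7143 px.
That's 1285.7143 × 4000 ≈ 5142857 black pixels.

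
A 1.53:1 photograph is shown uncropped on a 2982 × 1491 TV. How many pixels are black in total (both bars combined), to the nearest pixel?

1.53:1 is narrower than 2:1, so it spans the full height.
Content width = 1491 × 1.530 ≈ 2281.2300 px.
Black = 2982 − 2281.2300 = 700.7700 px.
Across the 1491-px span: 700.7700 × 1491 ≈ 1044848 px.

1044848 pixels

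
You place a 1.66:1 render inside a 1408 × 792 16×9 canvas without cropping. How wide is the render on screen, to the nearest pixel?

1315 px

Since 1.660 < 1.778, the render is height-limited.
That makes the image 1314.72 px wide (792 × 1.660).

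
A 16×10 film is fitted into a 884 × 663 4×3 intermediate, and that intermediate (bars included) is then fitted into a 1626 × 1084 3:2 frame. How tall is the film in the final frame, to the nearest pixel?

Inside the 884×663 canvas the film is width-limited at 884.00 × 552.50.
4×3 in 1626×1084: fills the height, so the intermediate becomes 1445.33 × 1084.00 — a scale of ×1.6350.
Applying the same ×1.6350: 552.50 → 903.33.

903 px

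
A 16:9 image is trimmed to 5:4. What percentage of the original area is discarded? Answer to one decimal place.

29.7%

Going from 16:9 to 5:4 means cutting width while keeping height.
Area ratio = (1.250)/(1.778) = 70.31%; the remaining 29.69% is cropped out.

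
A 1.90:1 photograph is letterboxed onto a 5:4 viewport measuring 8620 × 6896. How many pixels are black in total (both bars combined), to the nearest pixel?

Since 1.900 > 1.250, the photograph is width-limited.
The photograph is 8620 / 1.900 ≈ 4536.8421 px tall.
6896 − 4536.8421 = 2359.1579 px of bars.
Across the 8620-px span: 2359.1579 × 8620 ≈ 20335941 px.

20335941 pixels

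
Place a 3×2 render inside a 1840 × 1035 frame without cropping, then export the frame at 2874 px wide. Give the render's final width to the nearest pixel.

2425 px

In the 1840×1035 frame the render fills the height: width = 1035 × 3/2 ≈ 1552.50 px.
Resizing to 2874 px wide multiplies everything by 1.5620: 1552.50 → 2424.94 px.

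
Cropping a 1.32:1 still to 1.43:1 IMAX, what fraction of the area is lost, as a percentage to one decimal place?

1.43:1 IMAX is wider than 1.32:1, so the crop keeps the full width and trims the height.
(1.320)/(1.430) ≈ 0.923 of the area survives, leaving 7.69% discarded.

7.7%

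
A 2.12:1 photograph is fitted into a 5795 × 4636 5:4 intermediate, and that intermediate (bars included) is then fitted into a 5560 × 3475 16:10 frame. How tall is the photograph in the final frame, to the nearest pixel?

2.12:1 in 5795×4636: fills the width, so the photograph is 5795.00 × 2733.49.
Second fit — the 5:4 canvas into 5560×3475 spans the height: 4343.75 × 3475.00 (×0.7496 from 5795×4636).
The photograph scales with it: height 2733.49 × 0.7496 ≈ 2048.94.

2049 px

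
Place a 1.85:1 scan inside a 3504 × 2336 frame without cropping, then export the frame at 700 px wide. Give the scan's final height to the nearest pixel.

At 3504×2336 the scan is width-limited, so height = 3504 / 1.850 ≈ 1894.05 px.
Scaling 3504 → 700 is ×0.1998, so the height becomes 1894.05 × 0.1998 ≈ 378.38 px.

378 px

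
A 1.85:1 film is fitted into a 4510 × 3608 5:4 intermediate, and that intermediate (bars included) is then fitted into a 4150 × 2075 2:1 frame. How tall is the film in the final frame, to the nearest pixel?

Inside the 4510×3608 canvas the film is width-limited at 4510.00 × 2437.84.
The 5:4 canvas is height-limited in 4150×2075, giving 2593.75 × 2075.00; scale factor 0.5751.
The film scales with it: height 2437.84 × 0.5751 ≈ 1402.03.

1402 px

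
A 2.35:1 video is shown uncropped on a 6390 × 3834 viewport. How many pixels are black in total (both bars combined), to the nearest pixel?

2.35:1 is wider than 5:3, so it spans the full width.
Content height = 6390 / 2.350 ≈ 2719.1489 px.
3834 − 2719.1489 = 1114.8511 px of bars.
That's 1114.8511 × 6390 ≈ 7123898 black pixels.

7123898 pixels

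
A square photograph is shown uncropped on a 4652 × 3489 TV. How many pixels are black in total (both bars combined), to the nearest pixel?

4057707 pixels

square (1.000) < 4:3 (1.333), so the photograph fills the height.
Content width = 3489 × 1/1 ≈ 3489.0000 px.
4652 − 3489.0000 = 1163.0000 px of bars.
Across the 3489-px span: 1163.0000 × 3489 ≈ 4057707 px.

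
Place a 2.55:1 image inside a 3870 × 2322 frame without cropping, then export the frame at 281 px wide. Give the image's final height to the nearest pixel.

110 px

Fitted into 3870×2322, the image spans the width; its height is 3870 / 2.550 ≈ 1517.65 px.
The frame scales by 281/3870 = 0.0726; 1517.65 × 0.0726 ≈ 110.20 px.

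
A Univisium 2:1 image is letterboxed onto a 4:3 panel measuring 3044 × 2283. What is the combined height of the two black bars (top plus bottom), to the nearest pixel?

761 px

Univisium 2:1 (2.000) > 4:3 (1.333), so the image fills the width.
Content height = 3044 × 1/2 ≈ 1522.00 px.
Black = 2283 − 1522.00 = 761.00 px.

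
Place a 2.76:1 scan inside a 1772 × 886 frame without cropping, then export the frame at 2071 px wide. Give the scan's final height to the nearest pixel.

Fitted into 1772×886, the scan spans the width; its height is 1772 / 2.760 ≈ 642.03 px.
Resizing to 2071 px wide multiplies everything by 1.1687: 642.03 → 750.36 px.

750 px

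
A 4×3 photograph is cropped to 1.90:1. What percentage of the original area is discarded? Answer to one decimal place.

29.8%

The width stays; only height is cut (since 1.90:1 is wider than 4×3).
Fraction kept = (1.333)/(1.900) ≈ 70.18%, so 29.82% is lost.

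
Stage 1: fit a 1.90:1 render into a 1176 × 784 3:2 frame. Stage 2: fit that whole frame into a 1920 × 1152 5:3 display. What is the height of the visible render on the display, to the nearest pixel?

909 px

1.90:1 in 1176×784: fills the width, so the render is 1176.00 × 618.95.
The 3:2 canvas is height-limited in 1920×1152, giving 1728.00 × 1152.00; scale factor 1.4694.
So the render's height is 618.95 × 1.4694 ≈ 909.47.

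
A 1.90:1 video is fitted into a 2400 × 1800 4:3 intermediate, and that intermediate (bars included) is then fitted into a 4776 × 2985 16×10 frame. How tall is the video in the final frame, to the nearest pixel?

2095 px

1.90:1 in 2400×1800: fills the width, so the video is 2400.00 × 1263.16.
Second fit — the 4:3 canvas into 4776×2985 spans the height: 3980.00 × 2985.00 (×1.6583 from 2400×1800).
Applying the same ×1.6583: 1263.16 → 2094.74.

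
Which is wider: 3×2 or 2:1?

2:1

3×2 = 1.5 and 2; 2 > 1.5.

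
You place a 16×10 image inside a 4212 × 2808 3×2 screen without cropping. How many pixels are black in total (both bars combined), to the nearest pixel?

739206 pixels

16×10 is wider than 3×2, so it spans the full width.
The image is 4212 × 10/16 ≈ 2632.5000 px tall.
2808 − 2632.5000 = 175.5000 px of bars.
Bar area = 175.5000 × 4212 ≈ 739206 px.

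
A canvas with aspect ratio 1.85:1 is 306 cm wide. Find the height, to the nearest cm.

165 cm

306 / 1.850 = 165.41.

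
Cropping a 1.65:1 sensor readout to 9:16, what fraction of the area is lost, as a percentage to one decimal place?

65.9%

The height stays; only width is cut (since 9:16 is narrower than 1.65:1).
Area ratio = (0.562)/(1.650) = 34.09%; the remaining 65.91% is cropped out.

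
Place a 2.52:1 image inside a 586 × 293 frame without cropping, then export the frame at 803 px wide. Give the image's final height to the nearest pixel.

At 586×293 the image is width-limited, so height = 586 / 2.520 ≈ 232.54 px.
The frame scales by 803/586 = 1.3703; 232.54 × 1.3703 ≈ 318.65 px.

319 px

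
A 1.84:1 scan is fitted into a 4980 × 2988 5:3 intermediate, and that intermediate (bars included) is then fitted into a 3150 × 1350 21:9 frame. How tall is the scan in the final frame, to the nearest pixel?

Inside the 4980×2988 canvas the scan is width-limited at 4980.00 × 2706.52.
5:3 in 3150×1350: fills the height, so the intermediate becomes 2250.00 × 1350.00 — a scale of ×0.4518.
The scan scales with it: height 2706.52 × 0.4518 ≈ 1222.83.

1223 px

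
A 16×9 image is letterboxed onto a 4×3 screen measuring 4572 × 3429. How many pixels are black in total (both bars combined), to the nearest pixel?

3919347 pixels

Since 1.778 > 1.333, the image is width-limited.
Content height = 4572 × 9/16 ≈ 2571.7500 px.
3429 − 2571.7500 = 857.2500 px of bars.
Across the 4572-px span: 857.2500 × 4572 ≈ 3919347 px.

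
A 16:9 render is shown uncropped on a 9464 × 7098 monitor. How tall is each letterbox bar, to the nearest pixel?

887 px

16:9 (1.778) > 4×3 (1.333), so the render fills the width.
Content height = 9464 × 9/16 ≈ 5323.50 px.
7098 − 5323.50 = 1774.50 px of bars (887.25 each).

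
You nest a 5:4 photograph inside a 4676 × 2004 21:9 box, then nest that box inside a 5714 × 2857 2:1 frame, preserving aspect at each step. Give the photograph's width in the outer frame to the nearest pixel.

5:4 in 4676×2004: fills the height, so the photograph is 2505.00 × 2004.00.
Second fit — the 21:9 canvas into 5714×2857 spans the width: 5714.00 × 2448.86 (×1.2220 from 4676×2004).
So the photograph's width is 2505.00 × 1.2220 ≈ 3061.07.

3061 px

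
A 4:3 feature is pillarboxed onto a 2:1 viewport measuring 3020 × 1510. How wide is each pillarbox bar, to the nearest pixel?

503 px

4:3 (1.333) < 2:1 (2.000), so the feature fills the height.
That makes the image 2013.33 px wide (1510 × 4/3).
Black = 3020 − 2013.33 = 1006.67 px, or 503.33 per bar.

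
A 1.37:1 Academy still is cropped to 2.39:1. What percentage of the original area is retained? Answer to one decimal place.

57.3%

Going from 1.37:1 Academy to 2.39:1 means cutting height while keeping width.
(1.370)/(2.390) ≈ 0.573 of the area survives.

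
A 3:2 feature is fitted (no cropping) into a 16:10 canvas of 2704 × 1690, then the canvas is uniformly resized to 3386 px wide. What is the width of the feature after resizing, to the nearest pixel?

3174 px

Fitted into 2704×1690, the feature spans the height; its width is 1690 × 3/2 ≈ 2535.00 px.
Scaling 2704 → 3386 is ×1.2522, so the width becomes 2535.00 × 1.2522 ≈ 3174.38 px.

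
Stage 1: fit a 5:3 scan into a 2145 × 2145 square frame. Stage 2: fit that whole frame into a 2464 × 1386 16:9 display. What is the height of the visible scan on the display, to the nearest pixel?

First fit — 5:3 into 2145×2145 spans the width: 2145.00 × 1287.00.
Second fit — the square canvas into 2464×1386 spans the height: 1386.00 × 1386.00 (×0.6462 from 2145×2145).
Applying the same ×0.6462: 1287.00 → 831.60.

832 px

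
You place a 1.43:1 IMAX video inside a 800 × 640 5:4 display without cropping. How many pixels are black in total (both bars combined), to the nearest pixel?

64448 pixels

Since 1.430 > 1.250, the video is width-limited.
Content height = 800 / 1.430 ≈ 559.4406 px.
Black = 640 − 559.4406 = 80.5594 px.
That's 80.5594 × 800 ≈ 64448 black pixels.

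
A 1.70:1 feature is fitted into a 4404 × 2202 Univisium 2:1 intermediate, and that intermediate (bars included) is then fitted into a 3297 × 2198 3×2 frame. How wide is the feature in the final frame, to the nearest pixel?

2802 px

1.70:1 in 4404×2202: fills the height, so the feature is 3743.40 × 2202.00.
Univisium 2:1 in 3297×2198: fills the width, so the intermediate becomes 3297.00 × 1648.50 — a scale of ×0.7486.
So the feature's width is 3743.40 × 0.7486 ≈ 2802.45.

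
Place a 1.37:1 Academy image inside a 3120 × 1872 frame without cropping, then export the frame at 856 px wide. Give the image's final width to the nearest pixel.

At 3120×1872 the image is height-limited, so width = 1872 × 1.370 ≈ 2564.64 px.
Resizing to 856 px wide multiplies everything by 0.2744: 2564.64 → 703.63 px.

704 px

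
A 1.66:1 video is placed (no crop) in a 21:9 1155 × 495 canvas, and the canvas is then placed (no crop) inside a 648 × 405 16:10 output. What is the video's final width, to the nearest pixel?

Inside the 1155×495 canvas the video is height-limited at 821.70 × 495.00.
The 21:9 canvas is width-limited in 648×405, giving 648.00 × 277.71; scale factor 0.5610.
The video scales with it: width 821.70 × 0.5610 ≈ 461.01.

461 px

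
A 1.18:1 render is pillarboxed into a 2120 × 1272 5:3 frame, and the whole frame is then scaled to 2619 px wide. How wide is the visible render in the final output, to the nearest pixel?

Fitted into 2120×1272, the render spans the height; its width is 1272 × 1.180 ≈ 1500.96 px.
The frame scales by 2619/2120 = 1.2354; 1500.96 × 1.2354 ≈ 1854.25 px.

1854 px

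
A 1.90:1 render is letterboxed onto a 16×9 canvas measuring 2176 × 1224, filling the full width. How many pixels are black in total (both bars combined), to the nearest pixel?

Content height = 2176 / 1.900 ≈ 1145.2632 px.
1224 − 1145.2632 = 78.7368 px of bars.
That's 78.7368 × 2176 ≈ 171331 black pixels.

171331 pixels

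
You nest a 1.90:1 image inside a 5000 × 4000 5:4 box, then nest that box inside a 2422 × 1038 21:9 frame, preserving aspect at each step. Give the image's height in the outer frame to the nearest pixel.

1.90:1 in 5000×4000: fills the width, so the image is 5000.00 × 2631.58.
Second fit — the 5:4 canvas into 2422×1038 spans the height: 1297.50 × 1038.00 (×0.2595 from 5000×4000).
The image scales with it: height 2631.58 × 0.2595 ≈ 682.89.

683 px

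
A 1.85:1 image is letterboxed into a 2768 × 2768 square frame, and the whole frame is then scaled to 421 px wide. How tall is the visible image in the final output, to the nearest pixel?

228 px

Fitted into 2768×2768, the image spans the width; its height is 2768 / 1.850 ≈ 1496.22 px.
The frame scales by 421/2768 = 0.1521; 1496.22 × 0.1521 ≈ 227.57 px.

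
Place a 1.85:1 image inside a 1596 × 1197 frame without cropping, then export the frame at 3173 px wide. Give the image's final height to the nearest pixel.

1715 px

In the 1596×1197 frame the image fills the width: height = 1596 / 1.850 ≈ 862.70 px.
Scaling 1596 → 3173 is ×1.9881, so the height becomes 862.70 × 1.9881 ≈ 1715.14 px.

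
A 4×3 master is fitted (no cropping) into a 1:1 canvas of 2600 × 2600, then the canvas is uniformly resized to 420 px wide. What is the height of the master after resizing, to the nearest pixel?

315 px

In the 2600×2600 frame the master fills the width: height = 2600 × 3/4 ≈ 1950.00 px.
Scaling 2600 → 420 is ×0.1615, so the height becomes 1950.00 × 0.1615 ≈ 315.00 px.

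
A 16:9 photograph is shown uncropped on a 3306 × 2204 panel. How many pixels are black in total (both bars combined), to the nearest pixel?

1138504 pixels

16:9 is wider than 3:2, so it spans the full width.
That makes the image 1859.6250 px tall (3306 × 9/16).
Leftover height: 2204 − 1859.6250 = 344.3750 px.
Bar area = 344.3750 × 3306 ≈ 1138504 px.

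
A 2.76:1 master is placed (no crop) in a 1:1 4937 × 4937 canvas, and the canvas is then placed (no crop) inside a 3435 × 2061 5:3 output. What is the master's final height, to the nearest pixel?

2.76:1 in 4937×4937: fills the width, so the master is 4937.00 × 1788.77.
Second fit — the 1:1 canvas into 3435×2061 spans the height: 2061.00 × 2061.00 (×0.4175 from 4937×4937).
The master scales with it: height 1788.77 × 0.4175 ≈ 746.74.

747 px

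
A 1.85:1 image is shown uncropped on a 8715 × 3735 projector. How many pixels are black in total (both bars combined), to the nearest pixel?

1.85:1 (1.850) < 21×9 (2.333), so the image fills the height.
That makes the image 6909.7500 px wide (3735 × 1.850).
Black = 8715 − 6909.7500 = 1805.2500 px.
That's 1805.2500 × 3735 ≈ 6742609 black pixels.

6742609 pixels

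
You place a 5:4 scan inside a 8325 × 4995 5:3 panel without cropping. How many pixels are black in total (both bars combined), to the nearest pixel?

10395844 pixels

5:4 (1.250) < 5:3 (1.667), so the scan fills the height.
That makes the image 6243.7500 px wide (4995 × 5/4).
Leftover width: 8325 − 6243.7500 = 2081.2500 px.
That's 2081.2500 × 4995 ≈ 10395844 black pixels.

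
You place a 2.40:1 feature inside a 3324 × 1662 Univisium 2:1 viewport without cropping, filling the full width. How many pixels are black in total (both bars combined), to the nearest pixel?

920748 pixels

Content height = 3324 / 2.400 ≈ 1385.0000 px.
Leftover height: 1662 − 1385.0000 = 277.0000 px.
Across the 3324-px span: 277.0000 × 3324 ≈ 920748 px.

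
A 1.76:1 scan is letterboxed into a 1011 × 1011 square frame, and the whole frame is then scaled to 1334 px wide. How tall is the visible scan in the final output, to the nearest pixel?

At 1011×1011 the scan is width-limited, so height = 1011 / 1.760 ≈ 574.43 px.
Scaling 1011 → 1334 is ×1.3195, so the height becomes 574.43 × 1.3195 ≈ 757.95 px.

758 px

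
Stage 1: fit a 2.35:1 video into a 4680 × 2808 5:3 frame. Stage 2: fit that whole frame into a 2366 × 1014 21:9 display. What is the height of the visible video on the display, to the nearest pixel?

719 px

2.35:1 in 4680×2808: fills the width, so the video is 4680.00 × 1991.49.
5:3 in 2366×1014: fills the height, so the intermediate becomes 1690.00 × 1014.00 — a scale of ×0.3611.
The video scales with it: height 1991.49 × 0.3611 ≈ 719.15.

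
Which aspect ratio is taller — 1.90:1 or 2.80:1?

1.9 and 2.8; 2.8 > 1.9. The smaller width-to-height ratio is the taller frame.

1.90:1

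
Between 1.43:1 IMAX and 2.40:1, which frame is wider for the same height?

2.40:1

1.43 and 2.4; 2.4 > 1.43.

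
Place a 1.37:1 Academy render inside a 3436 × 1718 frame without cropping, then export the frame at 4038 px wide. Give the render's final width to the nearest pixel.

2766 px

Fitted into 3436×1718, the render spans the height; its width is 1718 × 1.370 ≈ 2353.66 px.
The frame scales by 4038/3436 = 1.1752; 2353.66 × 1.1752 ≈ 2766.03 px.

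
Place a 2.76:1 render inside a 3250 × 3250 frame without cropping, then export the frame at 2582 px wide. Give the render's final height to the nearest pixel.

936 px

Fitted into 3250×3250, the render spans the width; its height is 3250 / 2.760 ≈ 1177.54 px.
The frame scales by 2582/3250 = 0.7945; 1177.54 × 0.7945 ≈ 935.51 px.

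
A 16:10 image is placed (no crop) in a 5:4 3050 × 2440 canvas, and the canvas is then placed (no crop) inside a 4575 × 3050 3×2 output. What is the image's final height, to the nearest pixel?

2383 px

16:10 in 3050×2440: fills the width, so the image is 3050.00 × 1906.25.
The 5:4 canvas is height-limited in 4575×3050, giving 3812.50 × 3050.00; scale factor 1.2500.
So the image's height is 1906.25 × 1.2500 ≈ 2382.81.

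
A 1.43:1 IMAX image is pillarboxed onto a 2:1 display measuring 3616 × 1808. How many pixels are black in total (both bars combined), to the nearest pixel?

Since 1.430 < 2.000, the image is height-limited.
The image is 1808 × 1.430 ≈ 2585.4400 px wide.
3616 − 2585.4400 = 1030.5600 px of bars.
Bar area = 1030.5600 × 1808 ≈ 1863252 px.

1863252 pixels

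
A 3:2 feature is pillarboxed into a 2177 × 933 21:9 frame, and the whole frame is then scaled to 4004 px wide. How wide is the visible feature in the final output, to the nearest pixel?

In the 2177×933 frame the feature fills the height: width = 933 × 3/2 ≈ 1399.50 px.
Resizing to 4004 px wide multiplies everything by 1.8392: 1399.50 → 2574.00 px.

2574 px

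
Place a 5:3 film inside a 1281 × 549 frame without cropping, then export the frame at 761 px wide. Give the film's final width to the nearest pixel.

In the 1281×549 frame the film fills the height: width = 549 × 5/3 ≈ 915.00 px.
Scaling 1281 → 761 is ×0.5941, so the width becomes 915.00 × 0.5941 ≈ 543.57 px.

544 px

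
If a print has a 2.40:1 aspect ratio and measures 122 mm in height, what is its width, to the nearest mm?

Width = 122 × 2.400 = 292.80.

293 mm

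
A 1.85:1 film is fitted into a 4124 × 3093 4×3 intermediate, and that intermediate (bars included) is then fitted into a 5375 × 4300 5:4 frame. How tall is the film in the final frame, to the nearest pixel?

2905 px

1.85:1 in 4124×3093: fills the width, so the film is 4124.00 × 2229.19.
4×3 in 5375×4300: fills the width, so the intermediate becomes 5375.00 × 4031.25 — a scale of ×1.3033.
Applying the same ×1.3033: 2229.19 → 2905.41.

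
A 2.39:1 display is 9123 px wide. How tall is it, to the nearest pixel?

3817 px

At 2.39:1, 9123 / 2.390 ≈ 3817.15.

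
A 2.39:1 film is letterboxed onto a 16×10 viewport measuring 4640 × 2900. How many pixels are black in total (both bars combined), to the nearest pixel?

2.39:1 (2.390) > 16×10 (1.600), so the film fills the width.
That makes the image 1941.4226 px tall (4640 / 2.390).
2900 − 1941.4226 = 958.5774 px of bars.
Bar area = 958.5774 × 4640 ≈ 4447799 px.

4447799 pixels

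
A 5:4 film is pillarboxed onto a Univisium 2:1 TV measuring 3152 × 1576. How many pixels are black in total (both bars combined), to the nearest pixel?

Since 1.250 < 2.000, the film is height-limited.
Content width = 1576 × 5/4 ≈ 1970.0000 px.
Black = 3152 − 1970.0000 = 1182.0000 px.
Bar area = 1182.0000 × 1576 ≈ 1862832 px.

1862832 pixels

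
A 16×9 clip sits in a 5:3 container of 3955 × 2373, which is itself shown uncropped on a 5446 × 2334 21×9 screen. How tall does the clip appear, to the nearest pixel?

2188 px

16×9 in 3955×2373: fills the width, so the clip is 3955.00 × 2224.69.
Second fit — the 5:3 canvas into 5446×2334 spans the height: 3890.00 × 2334.00 (×0.9836 from 3955×2373).
The clip scales with it: height 2224.69 × 0.9836 ≈ 2188.12.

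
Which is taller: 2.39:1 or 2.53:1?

2.39:1

2.39 and 2.53; 2.53 > 2.39. The smaller width-to-height ratio is the taller frame.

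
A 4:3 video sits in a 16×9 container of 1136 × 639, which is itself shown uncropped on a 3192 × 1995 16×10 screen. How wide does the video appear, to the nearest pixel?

Inside the 1136×639 canvas the video is height-limited at 852.00 × 639.00.
Second fit — the 16×9 canvas into 3192×1995 spans the width: 3192.00 × 1795.50 (×2.8099 from 1136×639).
Applying the same ×2.8099: 852.00 → 2394.00.

2394 px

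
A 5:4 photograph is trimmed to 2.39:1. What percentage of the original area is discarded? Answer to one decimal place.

The width stays; only height is cut (since 2.39:1 is wider than 5:4).
Area ratio = (1.250)/(2.390) = 52.30%; the remaining 47.70% is cropped out.

47.7%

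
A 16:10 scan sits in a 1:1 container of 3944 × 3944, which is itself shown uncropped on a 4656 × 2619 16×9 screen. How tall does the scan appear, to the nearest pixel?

1637 px

16:10 in 3944×3944: fills the width, so the scan is 3944.00 × 2465.00.
The 1:1 canvas is height-limited in 4656×2619, giving 2619.00 × 2619.00; scale factor 0.6640.
Applying the same ×0.6640: 2465.00 → 1636.88.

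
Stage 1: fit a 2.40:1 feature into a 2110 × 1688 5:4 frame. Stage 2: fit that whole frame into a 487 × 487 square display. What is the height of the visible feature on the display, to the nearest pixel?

203 px

First fit — 2.40:1 into 2110×1688 spans the width: 2110.00 × 879.17.
The 5:4 canvas is width-limited in 487×487, giving 487.00 × 389.60; scale factor 0.2308.
So the feature's height is 879.17 × 0.2308 ≈ 202.92.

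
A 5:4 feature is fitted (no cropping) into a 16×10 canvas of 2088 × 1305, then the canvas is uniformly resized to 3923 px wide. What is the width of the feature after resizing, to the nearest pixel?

3065 px

In the 2088×1305 frame the feature fills the height: width = 1305 × 5/4 ≈ 1631.25 px.
Resizing to 3923 px wide multiplies everything by 1.8788: 1631.25 → 3064.84 px.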